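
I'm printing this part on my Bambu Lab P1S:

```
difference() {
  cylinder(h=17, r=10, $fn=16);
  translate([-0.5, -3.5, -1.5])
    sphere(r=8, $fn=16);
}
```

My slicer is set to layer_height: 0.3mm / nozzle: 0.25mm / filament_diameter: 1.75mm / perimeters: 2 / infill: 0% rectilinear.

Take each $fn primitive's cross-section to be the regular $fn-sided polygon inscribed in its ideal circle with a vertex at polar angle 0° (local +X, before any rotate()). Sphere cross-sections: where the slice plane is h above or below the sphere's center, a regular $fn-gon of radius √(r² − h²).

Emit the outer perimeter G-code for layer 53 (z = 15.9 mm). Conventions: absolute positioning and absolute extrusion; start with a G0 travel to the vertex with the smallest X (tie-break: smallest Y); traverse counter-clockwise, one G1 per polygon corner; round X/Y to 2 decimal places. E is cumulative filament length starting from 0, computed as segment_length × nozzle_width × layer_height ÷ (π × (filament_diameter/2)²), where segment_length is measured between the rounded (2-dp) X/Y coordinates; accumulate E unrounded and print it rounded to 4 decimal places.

G0 X-10.00 Y0.00 Z15.90
G1 X-9.24 Y-3.83 E0.1218
G1 X-7.07 Y-7.07 E0.2433
G1 X-3.83 Y-9.24 E0.3649
G1 X0.00 Y-10.00 E0.4867
G1 X3.83 Y-9.24 E0.6084
G1 X7.07 Y-7.07 E0.7300
G1 X9.24 Y-3.83 E0.8516
G1 X10.00 Y0.00 E0.9734
G1 X9.24 Y3.83 E1.0951
G1 X7.07 Y7.07 E1.2167
G1 X3.83 Y9.24 E1.3383
G1 X0.00 Y10.00 E1.4601
G1 X-3.83 Y9.24 E1.5818
G1 X-7.07 Y7.07 E1.7034
G1 X-9.24 Y3.83 E1.8250
G1 X-10.00 Y0.00 E1.9468

At z = 15.9 mm: the r=10 cylinder gives a regular 16-gon of circumradius 10 (constant along its height); the sphere at (-0.5, -3.5) is absent (|z−center|=17.400 > r=8); After the difference (first − rest): none of the subtracted shapes is present at this height, so the r=10 cylinder is unchanged — 1 connected region. The outline is a single polygon with 16 vertices. Extrusion per mm of travel: 0.25 × 0.3 / (π × 0.875²) = 0.031181. Accumulating E over each segment gives final E = 1.9468.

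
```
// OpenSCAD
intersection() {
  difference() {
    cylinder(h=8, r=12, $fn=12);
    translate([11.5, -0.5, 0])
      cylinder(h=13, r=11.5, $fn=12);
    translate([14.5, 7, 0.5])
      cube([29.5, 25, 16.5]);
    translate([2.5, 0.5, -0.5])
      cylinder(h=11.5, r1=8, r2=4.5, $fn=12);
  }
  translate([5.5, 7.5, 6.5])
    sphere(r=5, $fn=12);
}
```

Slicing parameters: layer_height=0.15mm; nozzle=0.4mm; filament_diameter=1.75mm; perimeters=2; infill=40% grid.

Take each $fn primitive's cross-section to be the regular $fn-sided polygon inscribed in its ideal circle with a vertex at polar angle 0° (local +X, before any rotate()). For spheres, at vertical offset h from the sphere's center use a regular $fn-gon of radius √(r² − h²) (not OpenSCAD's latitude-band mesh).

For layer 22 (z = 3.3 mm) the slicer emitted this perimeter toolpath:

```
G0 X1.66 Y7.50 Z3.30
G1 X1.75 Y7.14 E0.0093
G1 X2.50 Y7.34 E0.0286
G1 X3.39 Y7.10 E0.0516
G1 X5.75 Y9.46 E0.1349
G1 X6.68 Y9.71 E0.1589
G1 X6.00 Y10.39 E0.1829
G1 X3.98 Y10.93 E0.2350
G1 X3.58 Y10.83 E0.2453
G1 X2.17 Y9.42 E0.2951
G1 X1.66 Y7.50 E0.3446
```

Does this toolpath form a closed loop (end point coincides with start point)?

yes

Start point (G0): (1.66, 7.50). End point (last G1): the path returns to the start — closed.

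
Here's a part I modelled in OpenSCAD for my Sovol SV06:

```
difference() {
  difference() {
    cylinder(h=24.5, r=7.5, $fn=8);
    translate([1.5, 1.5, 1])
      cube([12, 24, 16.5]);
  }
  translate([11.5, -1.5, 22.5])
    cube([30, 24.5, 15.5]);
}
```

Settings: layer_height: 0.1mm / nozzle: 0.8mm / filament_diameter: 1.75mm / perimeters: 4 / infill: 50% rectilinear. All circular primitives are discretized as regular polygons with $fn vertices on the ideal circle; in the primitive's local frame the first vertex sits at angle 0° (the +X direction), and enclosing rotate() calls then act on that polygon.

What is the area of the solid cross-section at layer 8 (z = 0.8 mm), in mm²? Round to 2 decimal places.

159.10 mm²

At z = 0.8 mm: the r=7.5 cylinder contributes a regular 8-gon of circumradius 7.5 (area = (8/2)·7.500²·sin(360°/8) = 159.10 mm²); the cube at (1.5, 1.5) is absent (z outside [1, 17.5]); Subtracting the remaining from the first: none of the subtracted shapes is present at this height, so the r=7.5 cylinder is unchanged — area = 159.10 mm²; the cube at (11.5, -1.5) does not reach this height (z outside [22.5, 38]); Taking the first minus the rest: none of the subtracted shapes is present at this height, so the result so far is unchanged — area = 159.10 mm². Overall, the cross-section is a single solid region. Net area = 159.10 mm².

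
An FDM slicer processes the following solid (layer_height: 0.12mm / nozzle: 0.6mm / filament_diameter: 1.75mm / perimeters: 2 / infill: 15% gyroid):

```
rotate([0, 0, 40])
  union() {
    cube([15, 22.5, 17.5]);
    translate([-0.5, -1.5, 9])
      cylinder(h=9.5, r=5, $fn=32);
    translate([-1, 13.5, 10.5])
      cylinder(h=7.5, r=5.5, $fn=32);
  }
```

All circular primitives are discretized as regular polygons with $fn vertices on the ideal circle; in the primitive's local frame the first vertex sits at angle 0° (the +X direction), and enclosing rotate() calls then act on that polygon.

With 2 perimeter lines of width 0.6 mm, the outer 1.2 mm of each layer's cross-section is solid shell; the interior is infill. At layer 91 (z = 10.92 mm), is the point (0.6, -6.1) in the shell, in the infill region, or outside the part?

At z = 10.92 mm: the cube (footprint 15×22.5) is included at this height; the r=5 cylinder at (-0.5, -1.5) gives a regular 32-gon of circumradius 5 (constant along its height); the cylinder at (-1, 13.5): section is a regular 32-gon, circumradius r=5.5; Combining (union): the regions partially overlap (shared area 46.72 mm²), so overlapping operands fuse into one piece — 1 connected region; (rotated 40° about Z; rotation is an isometry so areas/perimeters/island counts are preserved). Overall, the cross-section is a single solid region. Undo the 40° rotation: the query point maps to (-3.461, -5.059) in the un-rotated model frame. The nearest boundary edge runs (-3.28, -5.66)→(-4.04, -5.04); distance from the point to it = 0.35 mm. The point is inside the cross-section, 0.35 mm from the nearest boundary — within the 1.2 mm shell band (2 × 0.6).

shell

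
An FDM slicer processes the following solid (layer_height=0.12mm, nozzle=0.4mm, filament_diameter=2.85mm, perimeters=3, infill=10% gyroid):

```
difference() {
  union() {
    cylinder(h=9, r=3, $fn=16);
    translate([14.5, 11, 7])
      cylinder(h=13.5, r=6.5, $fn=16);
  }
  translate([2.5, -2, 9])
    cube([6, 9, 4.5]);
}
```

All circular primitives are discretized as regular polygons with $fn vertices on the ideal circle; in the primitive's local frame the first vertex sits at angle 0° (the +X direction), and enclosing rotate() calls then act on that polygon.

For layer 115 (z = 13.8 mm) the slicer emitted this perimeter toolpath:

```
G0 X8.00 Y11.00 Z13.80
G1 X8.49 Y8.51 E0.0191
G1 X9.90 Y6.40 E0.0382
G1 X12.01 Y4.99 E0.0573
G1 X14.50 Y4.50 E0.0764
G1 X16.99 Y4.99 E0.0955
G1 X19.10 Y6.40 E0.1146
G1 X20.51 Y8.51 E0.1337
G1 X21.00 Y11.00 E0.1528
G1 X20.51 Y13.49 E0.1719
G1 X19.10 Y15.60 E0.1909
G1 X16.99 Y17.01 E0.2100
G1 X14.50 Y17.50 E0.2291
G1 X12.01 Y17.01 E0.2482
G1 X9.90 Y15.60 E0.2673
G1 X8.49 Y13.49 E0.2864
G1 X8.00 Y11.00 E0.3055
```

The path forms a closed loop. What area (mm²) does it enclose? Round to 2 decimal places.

129.51 mm²

Apply the shoelace formula to the sequence of (X, Y) vertices; enclosed area = 129.51 mm².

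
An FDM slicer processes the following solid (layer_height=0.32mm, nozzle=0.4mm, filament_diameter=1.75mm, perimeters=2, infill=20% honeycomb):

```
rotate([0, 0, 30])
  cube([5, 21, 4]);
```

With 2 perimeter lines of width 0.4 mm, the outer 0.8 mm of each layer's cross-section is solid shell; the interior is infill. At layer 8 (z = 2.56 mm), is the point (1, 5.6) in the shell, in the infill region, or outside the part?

infill

At z = 2.56 mm: the cube (footprint 5×21) is included at this height; (rotated 30° about Z; rotation is an isometry so areas/perimeters/island counts are preserved). Overall, the cross-section is a single solid region. Undo the 30° rotation: the query point maps to (3.666, 4.350) in the un-rotated model frame. The nearest boundary edge runs (5.00, 0.00)→(5.00, 21.00); distance from the point to it = 1.33 mm. The point is inside the cross-section and 1.33 mm from the nearest boundary — more than the 0.8 mm shell width (2 × 0.4), so it's in the infill interior.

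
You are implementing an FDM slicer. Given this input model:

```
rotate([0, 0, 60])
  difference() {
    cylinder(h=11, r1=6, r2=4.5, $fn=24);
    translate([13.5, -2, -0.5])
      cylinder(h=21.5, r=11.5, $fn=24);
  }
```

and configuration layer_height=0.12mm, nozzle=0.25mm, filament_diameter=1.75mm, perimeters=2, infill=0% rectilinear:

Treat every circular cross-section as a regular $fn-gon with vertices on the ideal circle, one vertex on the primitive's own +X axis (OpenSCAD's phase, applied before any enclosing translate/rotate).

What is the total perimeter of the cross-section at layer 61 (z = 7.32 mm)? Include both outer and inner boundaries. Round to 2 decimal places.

At z = 7.32 mm: the cone: at t=0.665 of its height the radius interpolates to r₁+(r₂−r₁)t = 5.002, giving a regular 24-gon of that circumradius (perimeter = 2·24·5.002·sin(180°/24) = 31.34 mm); the r=11.5 cylinder at (13.5, -2) contributes a regular 24-gon of circumradius 11.5 (perimeter = 2·24·11.500·sin(180°/24) = 72.05 mm); Subtracting the remaining from the first: starting from the cone, the r=11.5 cylinder at (13.5, -2) partially overlaps it — only the 15.30 mm² overlap (of its 410.75 mm²) is removed, clipping the outline — boundary = 30.17 mm; (whole slice rotated 60° about Z — lengths, areas and connectivity unchanged). Overall, the cross-section is a single solid region. Total boundary length (outer) = 30.17 mm.

30.17 mm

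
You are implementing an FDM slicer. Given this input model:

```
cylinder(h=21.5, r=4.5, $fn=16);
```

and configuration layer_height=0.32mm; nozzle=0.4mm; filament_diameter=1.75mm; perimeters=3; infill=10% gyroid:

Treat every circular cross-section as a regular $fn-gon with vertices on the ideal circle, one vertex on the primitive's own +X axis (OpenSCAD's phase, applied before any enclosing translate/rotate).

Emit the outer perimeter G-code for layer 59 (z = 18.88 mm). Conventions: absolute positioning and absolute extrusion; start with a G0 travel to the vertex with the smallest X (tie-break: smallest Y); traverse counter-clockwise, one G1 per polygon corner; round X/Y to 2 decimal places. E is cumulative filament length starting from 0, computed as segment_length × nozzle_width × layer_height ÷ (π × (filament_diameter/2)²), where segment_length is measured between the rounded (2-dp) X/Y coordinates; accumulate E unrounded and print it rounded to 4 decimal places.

G0 X-4.50 Y0.00 Z18.88
G1 X-4.16 Y-1.72 E0.0933
G1 X-3.18 Y-3.18 E0.1869
G1 X-1.72 Y-4.16 E0.2805
G1 X0.00 Y-4.50 E0.3738
G1 X1.72 Y-4.16 E0.4671
G1 X3.18 Y-3.18 E0.5606
G1 X4.16 Y-1.72 E0.6542
G1 X4.50 Y0.00 E0.7475
G1 X4.16 Y1.72 E0.8408
G1 X3.18 Y3.18 E0.9344
G1 X1.72 Y4.16 E1.0280
G1 X0.00 Y4.50 E1.1213
G1 X-1.72 Y4.16 E1.2146
G1 X-3.18 Y3.18 E1.3082
G1 X-4.16 Y1.72 E1.4017
G1 X-4.50 Y0.00 E1.4950

At z = 18.88 mm: the r=4.5 cylinder gives a regular 16-gon of circumradius 4.5 (constant along its height). The outline is a single polygon with 16 vertices. Extrusion per mm of travel: 0.4 × 0.32 / (π × 0.875²) = 0.053216. Accumulating E over each segment gives final E = 1.4950.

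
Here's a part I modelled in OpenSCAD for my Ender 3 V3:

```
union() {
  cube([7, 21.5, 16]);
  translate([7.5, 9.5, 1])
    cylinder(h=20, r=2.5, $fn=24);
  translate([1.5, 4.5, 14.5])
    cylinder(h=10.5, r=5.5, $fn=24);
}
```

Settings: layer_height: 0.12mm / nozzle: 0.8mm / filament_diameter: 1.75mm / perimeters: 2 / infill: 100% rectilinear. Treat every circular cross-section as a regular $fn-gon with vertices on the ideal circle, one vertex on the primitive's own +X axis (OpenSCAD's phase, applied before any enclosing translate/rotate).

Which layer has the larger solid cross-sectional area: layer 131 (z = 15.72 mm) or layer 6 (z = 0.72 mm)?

layer 131 (z = 15.72 mm)

Layer 131 (z = 15.72): the cube is present — its section is the full 7×21.5 rectangle (area 150.50 mm²); the cylinder at (7.5, 9.5): section is a regular 24-gon, circumradius r=2.5 (area = (24/2)·2.500²·sin(360°/24) = 19.41 mm²); the r=5.5 cylinder at (1.5, 4.5) contributes a regular 24-gon of circumradius 5.5 (area = (24/2)·5.500²·sin(360°/24) = 93.95 mm²); Merging all regions: the regions partially overlap — summed areas 263.86 mm² minus the doubly-counted overlap 67.02 mm² gives 196.85 mm² — area = 196.85 mm². So its area = 196.85 mm². Layer 6 (z = 0.72): the 7×21.5 cube contributes its full rectangle (area 150.50 mm²); the cylinder at (7.5, 9.5) does not reach this height (z outside [1, 21]); the cylinder at (1.5, 4.5) does not reach this height (z outside [14.5, 25]); Taking the union: only the 7×21.5 cube is present, so the union is just that shape — area = 150.50 mm². So its area = 150.50 mm². Layer 131 is larger (196.85 vs 150.50 mm²).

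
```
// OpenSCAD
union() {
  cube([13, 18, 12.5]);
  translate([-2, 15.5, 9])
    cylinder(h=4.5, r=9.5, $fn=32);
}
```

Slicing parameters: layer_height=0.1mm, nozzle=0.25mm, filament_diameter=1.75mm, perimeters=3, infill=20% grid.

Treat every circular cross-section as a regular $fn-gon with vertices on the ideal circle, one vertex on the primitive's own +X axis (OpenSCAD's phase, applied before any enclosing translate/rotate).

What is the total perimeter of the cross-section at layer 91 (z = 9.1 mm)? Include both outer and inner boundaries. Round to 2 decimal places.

87.28 mm

At z = 9.1 mm: the 13×18 cube contributes its full rectangle (perimeter 62.00 mm); the cylinder at (-2, 15.5): section is a regular 32-gon, circumradius r=9.5 (perimeter = 2·32·9.500·sin(180°/32) = 59.59 mm); Merging all regions: the regions partially overlap (shared area 70.03 mm²), so the edge portions inside another operand are dropped and the merged outline is re-measured after clipping — boundary = 87.28 mm. Overall, the cross-section is a single solid region. Total boundary length (outer) = 87.28 mm.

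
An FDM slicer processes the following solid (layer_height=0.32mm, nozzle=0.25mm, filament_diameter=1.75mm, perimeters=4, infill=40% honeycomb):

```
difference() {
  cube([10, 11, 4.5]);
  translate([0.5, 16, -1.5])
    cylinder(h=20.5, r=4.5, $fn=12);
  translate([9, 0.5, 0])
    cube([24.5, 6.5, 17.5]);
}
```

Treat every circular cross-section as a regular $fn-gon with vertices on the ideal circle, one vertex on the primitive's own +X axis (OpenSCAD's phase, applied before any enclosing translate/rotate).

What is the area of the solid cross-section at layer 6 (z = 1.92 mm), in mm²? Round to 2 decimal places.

At z = 1.92 mm: the cube (footprint 10×11) is included at this height (area 110.00 mm²); the r=4.5 cylinder at (0.5, 16) contributes a regular 12-gon of circumradius 4.5 (area = (12/2)·4.500²·sin(360°/12) = 60.75 mm²); the 24.5×6.5 cube at (9, 0.5) contributes its full rectangle (area 159.25 mm²); Subtracting the remaining from the first: starting from the 10×11 cube (110.00 mm²), the r=4.5 cylinder at (0.5, 16) misses the remaining region (no effect); the 24.5×6.5 cube at (9, 0.5) partially overlaps it — only the 6.50 mm² overlap (of its 159.25 mm²) is removed, clipping the outline — area = 103.50 mm². Overall, the cross-section is a single solid region. Net area = 103.50 mm².

103.50 mm²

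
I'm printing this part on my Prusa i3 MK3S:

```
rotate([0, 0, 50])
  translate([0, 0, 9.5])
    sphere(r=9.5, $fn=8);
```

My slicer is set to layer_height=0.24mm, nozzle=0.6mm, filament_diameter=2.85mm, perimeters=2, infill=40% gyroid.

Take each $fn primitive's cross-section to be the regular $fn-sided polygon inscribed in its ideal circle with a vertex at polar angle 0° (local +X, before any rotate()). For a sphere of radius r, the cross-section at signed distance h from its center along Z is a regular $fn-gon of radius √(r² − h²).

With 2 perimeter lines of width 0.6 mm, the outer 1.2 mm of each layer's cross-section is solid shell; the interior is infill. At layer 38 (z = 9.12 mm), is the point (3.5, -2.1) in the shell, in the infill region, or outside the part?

At z = 9.12 mm: the r=9.5 sphere contributes a regular 8-gon of circumradius √(9.5²−0.38²) = 9.492; (rotated 50° about Z; rotation is an isometry so areas/perimeters/island counts are preserved). Overall, the cross-section is a single solid region. Undo the 50° rotation: the query point maps to (0.641, -4.031) in the un-rotated model frame. The nearest boundary edge runs (-0.00, -9.49)→(6.71, -6.71); distance from the point to it = 4.80 mm. The point is inside the cross-section and 4.80 mm from the nearest boundary — more than the 1.2 mm shell width (2 × 0.6), so it's in the infill interior.

infill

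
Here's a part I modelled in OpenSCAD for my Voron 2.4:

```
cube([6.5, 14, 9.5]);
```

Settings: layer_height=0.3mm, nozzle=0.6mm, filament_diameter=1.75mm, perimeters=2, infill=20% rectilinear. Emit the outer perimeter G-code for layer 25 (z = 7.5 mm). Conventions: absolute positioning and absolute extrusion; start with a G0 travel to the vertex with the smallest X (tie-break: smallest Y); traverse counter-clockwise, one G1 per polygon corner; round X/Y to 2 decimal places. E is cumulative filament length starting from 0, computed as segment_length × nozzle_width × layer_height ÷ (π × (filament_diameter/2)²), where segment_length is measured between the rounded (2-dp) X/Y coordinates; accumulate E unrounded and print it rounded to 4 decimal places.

G0 X0.00 Y0.00 Z7.50
G1 X6.50 Y0.00 E0.4864
G1 X6.50 Y14.00 E1.5341
G1 X0.00 Y14.00 E2.0206
G1 X0.00 Y0.00 E3.0682

At z = 7.5 mm: the cube is present — its section is the full 6.5×14 rectangle. The outline is a single polygon with 4 vertices. Extrusion per mm of travel: 0.6 × 0.3 / (π × 0.875²) = 0.074835. Accumulating E over each segment gives final E = 3.0682.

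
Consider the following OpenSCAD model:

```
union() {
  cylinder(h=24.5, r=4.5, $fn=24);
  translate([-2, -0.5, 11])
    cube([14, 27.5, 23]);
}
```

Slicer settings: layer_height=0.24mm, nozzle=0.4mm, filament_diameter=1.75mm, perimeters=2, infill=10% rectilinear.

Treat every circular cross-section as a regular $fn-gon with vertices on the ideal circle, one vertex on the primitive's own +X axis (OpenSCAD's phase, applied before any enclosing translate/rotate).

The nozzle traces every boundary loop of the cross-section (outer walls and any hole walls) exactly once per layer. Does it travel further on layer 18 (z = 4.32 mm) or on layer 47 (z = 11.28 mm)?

layer 47 (z = 11.28 mm)

Layer 18 (z = 4.32): the r=4.5 cylinder contributes a regular 24-gon of circumradius 4.5 (perimeter = 2·24·4.500·sin(180°/24) = 28.19 mm); the cube at (-2, -0.5) does not reach this height (z outside [11, 34]); Merging all regions: only the r=4.5 cylinder is present, so the union is just that shape — boundary = 28.19 mm. So its perimeter = 28.19 mm. Layer 47 (z = 11.28): the r=4.5 cylinder contributes a regular 24-gon of circumradius 4.5 (perimeter = 2·24·4.500·sin(180°/24) = 28.19 mm); the 14×27.5 cube at (-2, -0.5) contributes its full rectangle (perimeter 83.00 mm); Taking the union: the regions partially overlap (shared area 27.59 mm²), so the edge portions inside another operand are dropped and the merged outline is re-measured after clipping — boundary = 90.63 mm. So its perimeter = 90.63 mm. Layer 47 is larger (90.63 vs 28.19 mm).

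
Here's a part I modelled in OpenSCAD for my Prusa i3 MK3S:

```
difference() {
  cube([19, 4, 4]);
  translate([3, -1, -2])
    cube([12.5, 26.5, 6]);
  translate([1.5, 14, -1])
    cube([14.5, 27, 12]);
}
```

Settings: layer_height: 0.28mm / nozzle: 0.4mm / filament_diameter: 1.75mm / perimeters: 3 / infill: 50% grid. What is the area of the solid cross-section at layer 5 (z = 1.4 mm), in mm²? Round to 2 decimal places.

At z = 1.4 mm: the 19×4 cube contributes its full rectangle (area 76.00 mm²); the cube at (3, -1) (footprint 12.5×26.5) is included at this height (area 331.25 mm²); the cube at (1.5, 14) (footprint 14.5×27) is included at this height (area 391.50 mm²); Taking the first minus the rest: starting from the 19×4 cube (76.00 mm²), the 12.5×26.5 cube at (3, -1) partially overlaps it — only the 50.00 mm² overlap (of its 331.25 mm²) is removed, clipping the outline; the 14.5×27 cube at (1.5, 14) misses the remaining region (no effect) — area = 26.00 mm². Overall, the cross-section has 2 separate islands. Net area = 26.00 mm².

26.00 mm²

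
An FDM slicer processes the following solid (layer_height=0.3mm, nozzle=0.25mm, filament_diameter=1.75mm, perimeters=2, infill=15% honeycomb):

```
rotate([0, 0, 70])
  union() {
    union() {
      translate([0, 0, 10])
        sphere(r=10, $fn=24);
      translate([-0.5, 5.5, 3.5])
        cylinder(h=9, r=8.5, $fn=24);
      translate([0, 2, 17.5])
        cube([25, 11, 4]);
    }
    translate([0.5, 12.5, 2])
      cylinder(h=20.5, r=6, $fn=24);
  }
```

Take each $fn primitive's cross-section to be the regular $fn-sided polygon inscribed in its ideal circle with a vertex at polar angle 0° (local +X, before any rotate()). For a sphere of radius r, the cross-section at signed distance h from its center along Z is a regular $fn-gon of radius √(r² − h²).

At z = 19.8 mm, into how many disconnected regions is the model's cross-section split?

At z = 19.8 mm: the r=10 sphere contributes a regular 24-gon of circumradius √(10²−9.8²) = 1.990; the cylinder at (-0.5, 5.5) is absent (z outside [3.5, 12.5]); the cube at (0, 2) (footprint 25×11) is included at this height; Taking the union: the 2 present regions are separate (no shared area or edge), so areas and boundary lengths simply add and each stays a separate island — 2 connected regions; the r=6 cylinder at (0.5, 12.5) contributes a regular 24-gon of circumradius 6; Taking the union: the regions partially overlap (shared area 34.17 mm²), so overlapping operands fuse into one piece — 2 connected regions; (rotated 70° about Z; rotation is an isometry so areas/perimeters/island counts are preserved). The result has 2 disconnected regions.

2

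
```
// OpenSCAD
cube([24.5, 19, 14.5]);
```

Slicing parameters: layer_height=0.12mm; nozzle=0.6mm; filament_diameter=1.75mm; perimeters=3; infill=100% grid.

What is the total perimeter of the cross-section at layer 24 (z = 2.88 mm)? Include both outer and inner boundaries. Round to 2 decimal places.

87.00 mm

At z = 2.88 mm: the 24.5×19 cube contributes its full rectangle (perimeter 87.00 mm). Overall, the cross-section is a single solid region. Total boundary length (outer) = 87.00 mm.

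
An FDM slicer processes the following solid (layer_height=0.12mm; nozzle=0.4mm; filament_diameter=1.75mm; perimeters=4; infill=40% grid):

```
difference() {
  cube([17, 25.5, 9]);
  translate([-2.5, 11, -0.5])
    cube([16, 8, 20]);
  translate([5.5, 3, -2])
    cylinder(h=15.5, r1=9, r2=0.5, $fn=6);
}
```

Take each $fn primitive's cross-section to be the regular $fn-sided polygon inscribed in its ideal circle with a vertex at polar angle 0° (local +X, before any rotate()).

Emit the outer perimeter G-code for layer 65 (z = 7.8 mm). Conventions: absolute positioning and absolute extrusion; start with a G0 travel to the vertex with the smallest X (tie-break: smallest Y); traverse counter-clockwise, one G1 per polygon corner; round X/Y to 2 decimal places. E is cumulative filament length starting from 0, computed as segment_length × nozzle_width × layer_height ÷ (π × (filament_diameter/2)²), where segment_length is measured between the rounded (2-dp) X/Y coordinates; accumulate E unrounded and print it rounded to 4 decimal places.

G0 X0.00 Y0.00 Z7.80
G1 X3.61 Y0.00 E0.0720
G1 X1.87 Y3.00 E0.1413
G1 X3.69 Y6.14 E0.2137
G1 X7.31 Y6.14 E0.2859
G1 X9.13 Y3.00 E0.3583
G1 X7.39 Y0.00 E0.4276
G1 X17.00 Y0.00 E0.6193
G1 X17.00 Y25.50 E1.1282
G1 X0.00 Y25.50 E1.4675
G1 X0.00 Y19.00 E1.5972
G1 X13.50 Y19.00 E1.8666
G1 X13.50 Y11.00 E2.0262
G1 X0.00 Y11.00 E2.2956
G1 X0.00 Y0.00 E2.5152

At z = 7.8 mm: the cube (footprint 17×25.5) is included at this height; the 16×8 cube at (-2.5, 11) contributes its full rectangle; the cone at (5.5, 3) (r1=9→r2=0.5) has section circumradius 3.626 here — a regular 6-gon; Taking the first minus the rest: starting from the 17×25.5 cube, the 16×8 cube at (-2.5, 11) partially overlaps it — only the 108.00 mm² overlap (of its 128.00 mm²) is removed, clipping the outline; the cone at (5.5, 3) partially overlaps it — only the 33.64 mm² overlap (of its 34.16 mm²) is removed, clipping the outline — 1 connected region. The outline is a single polygon with 14 vertices. Extrusion per mm of travel: 0.4 × 0.12 / (π × 0.875²) = 0.019956. Accumulating E over each segment gives final E = 2.5152.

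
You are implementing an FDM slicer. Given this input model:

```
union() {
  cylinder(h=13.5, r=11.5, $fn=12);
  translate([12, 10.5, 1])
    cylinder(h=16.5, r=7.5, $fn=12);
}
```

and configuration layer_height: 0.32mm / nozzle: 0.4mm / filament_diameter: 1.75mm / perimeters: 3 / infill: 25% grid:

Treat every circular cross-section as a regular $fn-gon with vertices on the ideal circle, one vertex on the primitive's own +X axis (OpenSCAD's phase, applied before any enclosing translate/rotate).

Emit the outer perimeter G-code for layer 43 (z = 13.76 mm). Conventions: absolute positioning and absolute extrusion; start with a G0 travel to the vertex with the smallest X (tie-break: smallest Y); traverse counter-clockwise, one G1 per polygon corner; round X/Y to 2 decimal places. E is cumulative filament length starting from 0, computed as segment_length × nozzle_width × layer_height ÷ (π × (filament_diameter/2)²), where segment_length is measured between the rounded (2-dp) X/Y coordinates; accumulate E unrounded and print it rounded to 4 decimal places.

G0 X4.50 Y10.50 Z13.76
G1 X5.50 Y6.75 E0.2065
G1 X8.25 Y4.00 E0.4135
G1 X12.00 Y3.00 E0.6200
G1 X15.75 Y4.00 E0.8266
G1 X18.50 Y6.75 E1.0335
G1 X19.50 Y10.50 E1.2401
G1 X18.50 Y14.25 E1.4466
G1 X15.75 Y17.00 E1.6536
G1 X12.00 Y18.00 E1.8601
G1 X8.25 Y17.00 E2.0666
G1 X5.50 Y14.25 E2.2736
G1 X4.50 Y10.50 E2.4801

At z = 13.76 mm: the cylinder is absent (z outside [0, 13.5]); the cylinder at (12, 10.5): section is a regular 12-gon, circumradius r=7.5; Taking the union: only the r=7.5 cylinder at (12, 10.5) is present, so the union is just that shape — 1 connected region. The outline is a single polygon with 12 vertices. Extrusion per mm of travel: 0.4 × 0.32 / (π × 0.875²) = 0.053216. Accumulating E over each segment gives final E = 2.4801.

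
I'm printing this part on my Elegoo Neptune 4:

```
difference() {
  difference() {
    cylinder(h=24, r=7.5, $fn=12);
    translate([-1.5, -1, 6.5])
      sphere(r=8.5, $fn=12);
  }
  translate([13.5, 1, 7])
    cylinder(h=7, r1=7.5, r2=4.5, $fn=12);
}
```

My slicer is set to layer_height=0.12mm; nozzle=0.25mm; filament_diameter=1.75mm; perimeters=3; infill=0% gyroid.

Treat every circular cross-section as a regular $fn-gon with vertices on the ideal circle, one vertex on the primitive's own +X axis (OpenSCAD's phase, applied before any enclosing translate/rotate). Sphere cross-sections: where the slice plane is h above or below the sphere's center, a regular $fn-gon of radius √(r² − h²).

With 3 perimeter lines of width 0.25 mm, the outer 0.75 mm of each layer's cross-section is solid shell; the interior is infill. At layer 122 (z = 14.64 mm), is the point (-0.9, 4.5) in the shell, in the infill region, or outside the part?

infill

At z = 14.64 mm: the cylinder: section is a regular 12-gon, circumradius r=7.5; the sphere at (-1.5, -1): section is a regular 12-gon, circumradius = √(r²−h²) = √(8.5²−8.14²) = 2.448; Taking the first minus the rest: starting from the r=7.5 cylinder, the r=8.5 sphere at (-1.5, -1) lies wholly inside it (removes its full 17.97 mm² and its 15.20 mm outline becomes a hole wall) — 1 connected region with 1 hole; the cone at (13.5, 1) is not intersected at this z (z outside [7, 14]); After the difference (first − rest): none of the subtracted shapes is present at this height, so that combined region is unchanged — 1 connected region with 1 hole. Overall, the cross-section is one region with 1 hole. The nearest boundary edge runs (-3.75, 6.50)→(0.00, 7.50); distance from the point to it = 2.66 mm. The point is inside the cross-section and 2.66 mm from the nearest boundary — more than the 0.75 mm shell width (3 × 0.25), so it's in the infill interior.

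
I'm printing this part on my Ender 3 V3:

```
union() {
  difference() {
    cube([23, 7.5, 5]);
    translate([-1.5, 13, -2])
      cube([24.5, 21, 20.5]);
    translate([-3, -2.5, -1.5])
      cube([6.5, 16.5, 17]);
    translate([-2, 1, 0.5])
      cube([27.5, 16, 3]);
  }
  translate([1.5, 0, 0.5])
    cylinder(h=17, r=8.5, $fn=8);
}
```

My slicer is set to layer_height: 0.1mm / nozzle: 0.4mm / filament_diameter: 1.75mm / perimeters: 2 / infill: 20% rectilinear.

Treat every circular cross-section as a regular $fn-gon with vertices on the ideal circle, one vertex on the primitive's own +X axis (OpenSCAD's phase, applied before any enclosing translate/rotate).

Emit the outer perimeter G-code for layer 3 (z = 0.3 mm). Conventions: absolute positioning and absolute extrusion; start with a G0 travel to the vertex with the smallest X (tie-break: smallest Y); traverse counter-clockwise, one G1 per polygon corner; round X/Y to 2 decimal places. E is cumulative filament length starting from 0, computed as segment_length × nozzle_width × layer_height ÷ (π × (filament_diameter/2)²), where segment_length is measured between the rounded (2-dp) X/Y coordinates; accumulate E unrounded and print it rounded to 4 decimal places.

G0 X3.50 Y0.00 Z0.30
G1 X23.00 Y0.00 E0.3243
G1 X23.00 Y7.50 E0.4490
G1 X3.50 Y7.50 E0.7733
G1 X3.50 Y0.00 E0.8980

At z = 0.3 mm: the cube is present — its section is the full 23×7.5 rectangle; the cube at (-1.5, 13) (footprint 24.5×21) is included at this height; the cube at (-3, -2.5) (footprint 6.5×16.5) is included at this height; the cube at (-2, 1) is not intersected at this z (z outside [0.5, 3.5]); After the difference (first − rest): starting from the 23×7.5 cube, the 24.5×21 cube at (-1.5, 13) misses the remaining region (no effect); the 6.5×16.5 cube at (-3, -2.5) partially overlaps it — only the 26.25 mm² overlap (of its 107.25 mm²) is removed, clipping the outline — 1 connected region; the cylinder at (1.5, 0) is not intersected at this z (z outside [0.5, 17.5]); Combining (union): only the result so far is present, so the union is just that shape — 1 connected region. The outline is a single polygon with 4 vertices. Extrusion per mm of travel: 0.4 × 0.1 / (π × 0.875²) = 0.016630. Accumulating E over each segment gives final E = 0.8980.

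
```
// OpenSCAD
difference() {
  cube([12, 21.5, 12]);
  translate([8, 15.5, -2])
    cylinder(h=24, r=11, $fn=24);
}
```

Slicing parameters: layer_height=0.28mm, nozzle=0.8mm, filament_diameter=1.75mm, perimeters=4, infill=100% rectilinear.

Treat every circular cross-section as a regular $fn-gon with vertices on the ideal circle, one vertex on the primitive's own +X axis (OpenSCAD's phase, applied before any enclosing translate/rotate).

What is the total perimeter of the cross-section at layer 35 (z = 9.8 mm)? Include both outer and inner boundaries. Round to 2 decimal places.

38.46 mm

At z = 9.8 mm: the 12×21.5 cube contributes its full rectangle (perimeter 67.00 mm); the cylinder at (8, 15.5): section is a regular 24-gon, circumradius r=11 (perimeter = 2·24·11.000·sin(180°/24) = 68.92 mm); Taking the first minus the rest: starting from the 12×21.5 cube, the r=11 cylinder at (8, 15.5) partially overlaps it — only the 193.68 mm² overlap (of its 375.81 mm²) is removed, clipping the outline — boundary = 38.46 mm. Overall, the cross-section is a single solid region. Total boundary length (outer) = 38.46 mm.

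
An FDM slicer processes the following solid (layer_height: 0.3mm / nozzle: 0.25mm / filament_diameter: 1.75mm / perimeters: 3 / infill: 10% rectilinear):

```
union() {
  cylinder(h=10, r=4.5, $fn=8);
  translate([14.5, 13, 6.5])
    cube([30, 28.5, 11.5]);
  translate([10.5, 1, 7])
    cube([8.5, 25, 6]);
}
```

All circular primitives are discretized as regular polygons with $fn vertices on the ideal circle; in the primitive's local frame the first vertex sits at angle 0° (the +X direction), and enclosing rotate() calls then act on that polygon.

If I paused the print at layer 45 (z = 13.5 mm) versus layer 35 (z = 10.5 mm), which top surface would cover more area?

layer 35 (z = 10.5 mm)

Layer 45 (z = 13.5): the cylinder does not reach this height (z outside [0, 10]); the cube at (14.5, 13) (footprint 30×28.5) is included at this height (area 855.00 mm²); the cube at (10.5, 1) does not reach this height (z outside [7, 13]); Taking the union: only the 30×28.5 cube at (14.5, 13) is present, so the union is just that shape — area = 855.00 mm². So its area = 855.00 mm². Layer 35 (z = 10.5): the cylinder is absent (z outside [0, 10]); the cube at (14.5, 13) is present — its section is the full 30×28.5 rectangle (area 855.00 mm²); the 8.5×25 cube at (10.5, 1) contributes its full rectangle (area 212.50 mm²); Taking the union: the regions partially overlap — summed areas 1067.50 mm² minus the doubly-counted overlap 58.50 mm² gives 1009.00 mm² — area = 1009.00 mm². So its area = 1009.00 mm². Layer 35 is larger (1009.00 vs 855.00 mm²).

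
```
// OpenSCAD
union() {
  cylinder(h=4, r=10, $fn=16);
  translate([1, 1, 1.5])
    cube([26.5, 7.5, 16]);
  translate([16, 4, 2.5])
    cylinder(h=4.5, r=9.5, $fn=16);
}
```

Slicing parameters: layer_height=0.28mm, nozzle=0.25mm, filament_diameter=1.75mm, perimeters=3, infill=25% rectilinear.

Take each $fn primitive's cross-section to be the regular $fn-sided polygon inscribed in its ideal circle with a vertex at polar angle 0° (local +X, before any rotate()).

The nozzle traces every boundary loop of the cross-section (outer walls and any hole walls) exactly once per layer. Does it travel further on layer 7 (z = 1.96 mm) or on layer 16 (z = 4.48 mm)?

layer 7 (z = 1.96 mm)

Layer 7 (z = 1.96): the r=10 cylinder contributes a regular 16-gon of circumradius 10 (perimeter = 2·16·10.000·sin(180°/16) = 62.43 mm); the 26.5×7.5 cube at (1, 1) contributes its full rectangle (perimeter 68.00 mm); the cylinder at (16, 4) is not intersected at this z (z outside [2.5, 7]); Combining (union): the regions partially overlap (shared area 54.44 mm²), so the edge portions inside another operand are dropped and the merged outline is re-measured after clipping — boundary = 100.84 mm. So its perimeter = 100.84 mm. Layer 16 (z = 4.48): the cylinder does not reach this height (z outside [0, 4]); the cube at (1, 1) is present — its section is the full 26.5×7.5 rectangle (perimeter 68.00 mm); the r=9.5 cylinder at (16, 4) gives a regular 16-gon of circumradius 9.5 (constant along its height) (perimeter = 2·16·9.500·sin(180°/16) = 59.31 mm); Merging all regions: the regions partially overlap (shared area 136.33 mm²), so the edge portions inside another operand are dropped and the merged outline is re-measured after clipping — boundary = 77.49 mm. So its perimeter = 77.49 mm. Layer 7 is larger (100.84 vs 77.49 mm).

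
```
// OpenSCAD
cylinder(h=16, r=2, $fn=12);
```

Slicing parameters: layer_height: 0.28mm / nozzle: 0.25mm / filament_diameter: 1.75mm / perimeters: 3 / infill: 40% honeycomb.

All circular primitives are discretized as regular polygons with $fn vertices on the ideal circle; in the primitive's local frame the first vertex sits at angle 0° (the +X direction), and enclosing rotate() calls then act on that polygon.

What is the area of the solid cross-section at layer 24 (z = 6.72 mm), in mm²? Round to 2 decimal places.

At z = 6.72 mm: the cylinder: section is a regular 12-gon, circumradius r=2 (area = (12/2)·2.000²·sin(360°/12) = 12.00 mm²). Overall, the cross-section is a single solid region. Net area = 12.00 mm².

12.00 mm²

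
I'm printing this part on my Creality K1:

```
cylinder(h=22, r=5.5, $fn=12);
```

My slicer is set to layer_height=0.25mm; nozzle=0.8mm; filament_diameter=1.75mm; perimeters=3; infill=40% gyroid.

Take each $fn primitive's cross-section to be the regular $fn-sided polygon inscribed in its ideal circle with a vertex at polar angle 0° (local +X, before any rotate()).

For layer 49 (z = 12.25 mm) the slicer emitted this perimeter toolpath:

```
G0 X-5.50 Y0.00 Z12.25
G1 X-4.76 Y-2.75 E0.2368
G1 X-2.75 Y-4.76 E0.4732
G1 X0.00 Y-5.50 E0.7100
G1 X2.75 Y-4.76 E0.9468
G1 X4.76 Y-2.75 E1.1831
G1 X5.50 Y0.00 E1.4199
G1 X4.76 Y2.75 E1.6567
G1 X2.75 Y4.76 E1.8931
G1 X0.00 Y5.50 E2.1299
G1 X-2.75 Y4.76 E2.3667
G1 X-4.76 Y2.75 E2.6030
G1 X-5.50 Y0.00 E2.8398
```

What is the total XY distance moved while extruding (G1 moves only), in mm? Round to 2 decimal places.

34.15 mm

Sum the Euclidean lengths of each G1 segment: total = 34.15 mm.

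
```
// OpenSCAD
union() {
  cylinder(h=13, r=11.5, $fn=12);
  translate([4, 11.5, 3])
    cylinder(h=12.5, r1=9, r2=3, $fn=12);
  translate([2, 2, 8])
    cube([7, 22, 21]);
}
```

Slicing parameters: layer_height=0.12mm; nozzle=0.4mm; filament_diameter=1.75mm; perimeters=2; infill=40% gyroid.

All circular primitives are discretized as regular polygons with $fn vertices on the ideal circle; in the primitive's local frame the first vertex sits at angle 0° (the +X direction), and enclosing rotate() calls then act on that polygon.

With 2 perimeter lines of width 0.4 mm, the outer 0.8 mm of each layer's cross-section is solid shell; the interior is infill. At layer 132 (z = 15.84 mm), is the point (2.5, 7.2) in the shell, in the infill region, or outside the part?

At z = 15.84 mm: the cylinder is not intersected at this z (z outside [0, 13]); the cone at (4, 11.5) does not reach this height (z outside [3, 15.5]); the cube at (2, 2) is present — its section is the full 7×22 rectangle; Combining (union): only the 7×22 cube at (2, 2) is present, so the union is just that shape — 1 connected region. Overall, the cross-section is a single solid region. The nearest boundary edge runs (2.00, 24.00)→(2.00, 2.00); distance from the point to it = 0.50 mm. The point is inside the cross-section, 0.50 mm from the nearest boundary — within the 0.8 mm shell band (2 × 0.4).

shell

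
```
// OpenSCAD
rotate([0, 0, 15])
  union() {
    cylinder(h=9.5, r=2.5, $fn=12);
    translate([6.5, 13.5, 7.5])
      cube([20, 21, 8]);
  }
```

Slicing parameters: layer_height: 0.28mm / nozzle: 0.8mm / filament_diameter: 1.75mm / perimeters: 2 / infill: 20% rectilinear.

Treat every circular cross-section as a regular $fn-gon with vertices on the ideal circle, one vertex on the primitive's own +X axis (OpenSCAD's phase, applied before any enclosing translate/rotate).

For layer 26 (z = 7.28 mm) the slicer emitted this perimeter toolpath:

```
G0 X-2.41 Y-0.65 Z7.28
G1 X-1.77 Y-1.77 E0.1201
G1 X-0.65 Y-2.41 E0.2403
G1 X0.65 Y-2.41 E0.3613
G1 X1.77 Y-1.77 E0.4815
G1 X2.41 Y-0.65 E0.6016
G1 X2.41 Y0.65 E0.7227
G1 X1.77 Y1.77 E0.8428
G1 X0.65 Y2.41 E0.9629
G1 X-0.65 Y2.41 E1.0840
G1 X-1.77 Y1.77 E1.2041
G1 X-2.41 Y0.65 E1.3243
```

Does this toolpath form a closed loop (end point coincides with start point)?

Start point (G0): (-2.41, -0.65). End point (last G1): the path does not return to the start — open.

no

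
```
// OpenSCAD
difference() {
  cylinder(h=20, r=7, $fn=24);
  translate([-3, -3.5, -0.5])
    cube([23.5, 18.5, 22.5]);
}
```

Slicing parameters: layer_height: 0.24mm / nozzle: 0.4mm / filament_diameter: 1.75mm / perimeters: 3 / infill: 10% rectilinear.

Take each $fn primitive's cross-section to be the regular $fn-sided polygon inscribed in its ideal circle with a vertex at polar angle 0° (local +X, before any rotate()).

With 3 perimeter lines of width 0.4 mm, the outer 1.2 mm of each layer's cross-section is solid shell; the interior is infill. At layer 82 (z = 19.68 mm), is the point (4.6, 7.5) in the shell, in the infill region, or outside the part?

At z = 19.68 mm: the r=7 cylinder gives a regular 24-gon of circumradius 7 (constant along its height); the 23.5×18.5 cube at (-3, -3.5) contributes its full rectangle; Subtracting the remaining from the first: starting from the r=7 cylinder, the 23.5×18.5 cube at (-3, -3.5) partially overlaps it — only the 92.05 mm² overlap (of its 434.75 mm²) is removed, clipping the outline — 1 connected region. Overall, the cross-section is a single solid region. The nearest boundary edge runs (-3.50, 6.06)→(-3.00, 6.27); distance from the point to it = 7.70 mm. The point is not inside any of the regions above, so it lies outside the cross-section (7.70 mm from the nearest boundary).

outside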